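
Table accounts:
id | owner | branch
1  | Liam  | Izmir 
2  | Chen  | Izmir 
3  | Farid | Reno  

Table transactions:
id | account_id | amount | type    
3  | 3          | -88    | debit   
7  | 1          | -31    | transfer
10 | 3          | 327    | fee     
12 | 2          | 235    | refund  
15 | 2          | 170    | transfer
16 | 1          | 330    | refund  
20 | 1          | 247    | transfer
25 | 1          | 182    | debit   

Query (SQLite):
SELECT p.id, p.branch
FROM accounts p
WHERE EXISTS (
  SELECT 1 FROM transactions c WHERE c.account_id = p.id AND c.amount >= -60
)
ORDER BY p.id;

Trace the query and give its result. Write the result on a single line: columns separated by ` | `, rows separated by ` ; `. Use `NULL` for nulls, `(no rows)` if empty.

1 | Izmir ; 2 | Izmir ; 3 | Reno

For each accounts row, check whether any transactions with matching account_id has amount >= -60.
Keep rows where that is true.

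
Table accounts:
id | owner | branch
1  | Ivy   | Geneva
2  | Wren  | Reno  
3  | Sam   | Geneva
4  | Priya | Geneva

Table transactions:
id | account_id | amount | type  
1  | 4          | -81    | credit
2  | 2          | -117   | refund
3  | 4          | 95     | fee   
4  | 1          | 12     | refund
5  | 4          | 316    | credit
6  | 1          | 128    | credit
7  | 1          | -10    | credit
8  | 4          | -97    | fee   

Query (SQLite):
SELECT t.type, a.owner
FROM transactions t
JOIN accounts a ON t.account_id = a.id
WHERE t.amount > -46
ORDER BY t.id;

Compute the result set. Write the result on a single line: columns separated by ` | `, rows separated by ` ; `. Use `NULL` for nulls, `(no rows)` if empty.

fee | Priya ; refund | Ivy ; credit | Priya ; credit | Ivy ; credit | Ivy

Each transactions row matches the accounts row where account_id = accounts.id.
Then keep rows with t.amount > -46.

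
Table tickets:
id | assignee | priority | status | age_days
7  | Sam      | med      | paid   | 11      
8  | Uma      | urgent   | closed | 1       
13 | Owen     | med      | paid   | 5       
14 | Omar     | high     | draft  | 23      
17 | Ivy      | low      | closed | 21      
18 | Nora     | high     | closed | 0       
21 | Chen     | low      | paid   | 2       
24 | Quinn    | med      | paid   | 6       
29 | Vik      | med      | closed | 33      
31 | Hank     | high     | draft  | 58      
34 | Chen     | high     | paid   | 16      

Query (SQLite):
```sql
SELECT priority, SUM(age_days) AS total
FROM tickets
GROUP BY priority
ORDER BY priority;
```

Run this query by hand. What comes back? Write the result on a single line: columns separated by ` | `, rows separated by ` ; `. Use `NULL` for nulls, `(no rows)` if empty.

high | 97 ; low | 23 ; med | 55 ; urgent | 1

Partition tickets by priority; compute SUM(age_days) within each group.
  high: ids {14, 18, 31, 34} → SUM(age_days)=97
  low: ids {17, 21} → SUM(age_days)=23
  med: ids {7, 13, 24, 29} → SUM(age_days)=55
  urgent: ids {8} → SUM(age_days)=1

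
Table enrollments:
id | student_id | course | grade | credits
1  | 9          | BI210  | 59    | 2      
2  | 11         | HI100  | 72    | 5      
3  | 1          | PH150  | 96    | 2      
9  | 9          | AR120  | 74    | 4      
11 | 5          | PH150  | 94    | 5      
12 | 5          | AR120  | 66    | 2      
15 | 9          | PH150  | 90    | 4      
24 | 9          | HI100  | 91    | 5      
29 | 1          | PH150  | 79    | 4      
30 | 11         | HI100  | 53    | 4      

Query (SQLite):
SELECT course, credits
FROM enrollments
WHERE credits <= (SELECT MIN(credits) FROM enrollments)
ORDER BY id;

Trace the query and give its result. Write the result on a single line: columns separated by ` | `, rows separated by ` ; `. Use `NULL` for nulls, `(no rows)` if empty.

Scalar subquery: MIN(credits) over all enrollments rows = 2.
Keep rows where credits <= that value.

BI210 | 2 ; PH150 | 2 ; AR120 | 2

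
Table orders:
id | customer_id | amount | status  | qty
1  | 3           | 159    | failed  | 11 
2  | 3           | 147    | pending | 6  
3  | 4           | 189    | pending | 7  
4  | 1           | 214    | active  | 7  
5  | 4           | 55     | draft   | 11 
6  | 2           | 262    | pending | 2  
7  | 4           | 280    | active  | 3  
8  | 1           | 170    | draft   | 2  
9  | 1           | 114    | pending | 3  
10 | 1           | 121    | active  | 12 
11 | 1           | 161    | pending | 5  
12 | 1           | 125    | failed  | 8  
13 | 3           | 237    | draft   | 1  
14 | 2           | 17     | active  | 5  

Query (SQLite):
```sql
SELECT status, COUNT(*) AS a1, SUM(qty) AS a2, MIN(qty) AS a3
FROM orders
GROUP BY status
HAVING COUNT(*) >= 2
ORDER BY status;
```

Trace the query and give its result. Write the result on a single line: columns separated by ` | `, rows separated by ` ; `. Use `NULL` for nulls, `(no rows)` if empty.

active | 4 | 27 | 3 ; draft | 3 | 14 | 1 ; failed | 2 | 19 | 8 ; pending | 5 | 23 | 2

Group orders by status.
Per group compute: COUNT(*), SUM(qty), MIN(qty).
HAVING: drop groups with fewer than 2 rows.
  active: ids {4, 7, 10, 14} → COUNT(*)=4, SUM(qty)=27, MIN(qty)=3
  draft: ids {5, 8, 13} → COUNT(*)=3, SUM(qty)=14, MIN(qty)=1
  failed: ids {1, 12} → COUNT(*)=2, SUM(qty)=19, MIN(qty)=8
  pending: ids {2, 3, 6, 9, 11} → COUNT(*)=5, SUM(qty)=23, MIN(qty)=2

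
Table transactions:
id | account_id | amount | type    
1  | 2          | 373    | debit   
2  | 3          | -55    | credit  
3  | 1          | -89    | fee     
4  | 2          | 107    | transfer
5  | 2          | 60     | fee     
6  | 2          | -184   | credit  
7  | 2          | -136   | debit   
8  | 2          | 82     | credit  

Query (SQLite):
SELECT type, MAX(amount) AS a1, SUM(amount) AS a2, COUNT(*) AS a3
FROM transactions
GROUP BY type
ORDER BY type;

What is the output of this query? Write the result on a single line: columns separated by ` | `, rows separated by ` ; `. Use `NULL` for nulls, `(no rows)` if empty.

credit | 82 | -157 | 3 ; debit | 373 | 237 | 2 ; fee | 60 | -29 | 2 ; transfer | 107 | 107 | 1

Group transactions by type.
Per group compute: MAX(amount), SUM(amount), COUNT(*).
  credit: ids {2, 6, 8} → MAX(amount)=82, SUM(amount)=-157, COUNT(*)=3
  debit: ids {1, 7} → MAX(amount)=373, SUM(amount)=237, COUNT(*)=2
  fee: ids {3, 5} → MAX(amount)=60, SUM(amount)=-29, COUNT(*)=2
  transfer: ids {4} → MAX(amount)=107, SUM(amount)=107, COUNT(*)=1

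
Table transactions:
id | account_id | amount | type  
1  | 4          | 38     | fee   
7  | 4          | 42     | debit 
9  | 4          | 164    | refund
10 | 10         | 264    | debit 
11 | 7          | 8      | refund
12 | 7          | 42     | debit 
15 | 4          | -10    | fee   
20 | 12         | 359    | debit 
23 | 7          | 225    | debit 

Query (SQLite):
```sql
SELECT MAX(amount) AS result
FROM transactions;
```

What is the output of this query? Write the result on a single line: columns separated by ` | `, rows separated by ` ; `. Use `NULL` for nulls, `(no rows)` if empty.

All amount values: [38, 42, 164, 264, 8, 42, -10, 359, 225].
MAX of non-NULL values = 359.

359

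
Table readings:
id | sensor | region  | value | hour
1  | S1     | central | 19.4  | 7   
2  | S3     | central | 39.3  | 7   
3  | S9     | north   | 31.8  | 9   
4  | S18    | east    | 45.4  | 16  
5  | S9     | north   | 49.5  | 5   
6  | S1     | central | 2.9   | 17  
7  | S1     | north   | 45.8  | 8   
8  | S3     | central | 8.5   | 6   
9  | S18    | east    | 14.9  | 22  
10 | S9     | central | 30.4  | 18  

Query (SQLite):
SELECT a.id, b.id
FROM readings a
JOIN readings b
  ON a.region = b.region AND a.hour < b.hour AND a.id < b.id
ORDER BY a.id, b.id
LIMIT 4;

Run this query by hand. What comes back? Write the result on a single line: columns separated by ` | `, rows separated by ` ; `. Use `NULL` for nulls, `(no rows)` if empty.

1 | 6 ; 1 | 10 ; 2 | 6 ; 2 | 10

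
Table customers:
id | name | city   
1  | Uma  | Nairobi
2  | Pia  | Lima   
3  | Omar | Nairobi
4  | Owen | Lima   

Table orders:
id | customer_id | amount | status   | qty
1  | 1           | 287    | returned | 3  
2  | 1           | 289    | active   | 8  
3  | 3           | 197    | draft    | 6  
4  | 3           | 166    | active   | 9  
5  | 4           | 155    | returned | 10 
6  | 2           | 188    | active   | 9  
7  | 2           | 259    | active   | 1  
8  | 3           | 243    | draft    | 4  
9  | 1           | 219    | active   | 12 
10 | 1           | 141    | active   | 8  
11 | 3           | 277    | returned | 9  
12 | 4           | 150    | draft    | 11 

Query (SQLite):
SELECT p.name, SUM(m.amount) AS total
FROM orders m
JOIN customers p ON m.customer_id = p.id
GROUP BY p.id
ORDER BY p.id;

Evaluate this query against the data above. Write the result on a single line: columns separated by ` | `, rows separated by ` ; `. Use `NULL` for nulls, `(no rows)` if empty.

Join each orders row to its customers via customer_id.
Group joined rows by customers.id; compute SUM(m.amount) per group.
  1: ids {1, 2, 9, 10} → SUM(m.amount)=936
  2: ids {6, 7} → SUM(m.amount)=447
  3: ids {3, 4, 8, 11} → SUM(m.amount)=883
  4: ids {5, 12} → SUM(m.amount)=305

Uma | 936 ; Pia | 447 ; Omar | 883 ; Owen | 305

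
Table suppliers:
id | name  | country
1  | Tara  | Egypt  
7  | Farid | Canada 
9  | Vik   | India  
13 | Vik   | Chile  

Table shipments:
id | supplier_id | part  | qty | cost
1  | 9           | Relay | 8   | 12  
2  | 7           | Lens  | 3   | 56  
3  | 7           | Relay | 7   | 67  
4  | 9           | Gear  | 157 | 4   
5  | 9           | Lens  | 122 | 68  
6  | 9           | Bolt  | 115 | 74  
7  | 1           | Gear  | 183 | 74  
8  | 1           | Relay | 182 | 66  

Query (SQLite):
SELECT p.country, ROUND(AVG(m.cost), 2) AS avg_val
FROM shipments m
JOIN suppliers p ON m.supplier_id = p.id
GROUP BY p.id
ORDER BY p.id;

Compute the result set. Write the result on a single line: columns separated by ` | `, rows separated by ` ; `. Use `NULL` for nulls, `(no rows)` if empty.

Join each shipments row to its suppliers via supplier_id.
Group joined rows by suppliers.id; compute ROUND(AVG(m.cost), 2) per group.
  1: ids {7, 8} → ROUND(AVG(m.cost), 2)=70
  7: ids {2, 3} → ROUND(AVG(m.cost), 2)=61.5
  9: ids {1, 4, 5, 6} → ROUND(AVG(m.cost), 2)=39.5

Egypt | 70 ; Canada | 61.5 ; India | 39.5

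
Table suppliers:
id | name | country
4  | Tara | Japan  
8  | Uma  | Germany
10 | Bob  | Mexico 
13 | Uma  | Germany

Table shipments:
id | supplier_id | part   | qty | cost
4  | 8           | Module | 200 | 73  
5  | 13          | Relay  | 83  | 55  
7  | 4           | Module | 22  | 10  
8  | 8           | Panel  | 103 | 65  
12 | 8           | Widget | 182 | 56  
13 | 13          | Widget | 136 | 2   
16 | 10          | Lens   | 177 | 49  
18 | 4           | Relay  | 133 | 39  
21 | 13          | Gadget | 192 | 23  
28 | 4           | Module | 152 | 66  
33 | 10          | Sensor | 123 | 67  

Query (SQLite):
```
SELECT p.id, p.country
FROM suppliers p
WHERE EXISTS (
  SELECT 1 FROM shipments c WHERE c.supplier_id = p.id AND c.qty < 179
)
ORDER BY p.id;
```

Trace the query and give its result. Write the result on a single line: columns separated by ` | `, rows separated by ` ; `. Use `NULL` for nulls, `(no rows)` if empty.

For each suppliers row, check whether any shipments with matching supplier_id has qty < 179.
Keep rows where that is true.

4 | Japan ; 8 | Germany ; 10 | Mexico ; 13 | Germany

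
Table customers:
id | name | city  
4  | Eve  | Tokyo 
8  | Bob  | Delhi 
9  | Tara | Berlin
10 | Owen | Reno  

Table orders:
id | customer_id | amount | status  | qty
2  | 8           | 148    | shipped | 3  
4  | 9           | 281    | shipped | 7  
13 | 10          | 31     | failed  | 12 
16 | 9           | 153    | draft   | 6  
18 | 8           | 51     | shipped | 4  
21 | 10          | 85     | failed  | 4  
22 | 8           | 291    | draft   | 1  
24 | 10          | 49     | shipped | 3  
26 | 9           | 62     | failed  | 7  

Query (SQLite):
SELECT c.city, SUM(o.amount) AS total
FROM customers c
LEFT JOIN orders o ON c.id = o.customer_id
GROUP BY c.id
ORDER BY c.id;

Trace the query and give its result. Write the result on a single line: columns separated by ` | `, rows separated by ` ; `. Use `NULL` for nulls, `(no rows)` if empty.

Tokyo | NULL ; Delhi | 490 ; Berlin | 496 ; Reno | 165

LEFT JOIN keeps every customers row; unmatched ones get NULL for orders columns.
Group by customers.id and compute SUM(o.amount). SUM over an all-NULL group is NULL.
  4: ids {—} → SUM(o.amount)=NULL
  8: ids {2, 18, 22} → SUM(o.amount)=490
  9: ids {4, 16, 26} → SUM(o.amount)=496
  10: ids {13, 21, 24} → SUM(o.amount)=165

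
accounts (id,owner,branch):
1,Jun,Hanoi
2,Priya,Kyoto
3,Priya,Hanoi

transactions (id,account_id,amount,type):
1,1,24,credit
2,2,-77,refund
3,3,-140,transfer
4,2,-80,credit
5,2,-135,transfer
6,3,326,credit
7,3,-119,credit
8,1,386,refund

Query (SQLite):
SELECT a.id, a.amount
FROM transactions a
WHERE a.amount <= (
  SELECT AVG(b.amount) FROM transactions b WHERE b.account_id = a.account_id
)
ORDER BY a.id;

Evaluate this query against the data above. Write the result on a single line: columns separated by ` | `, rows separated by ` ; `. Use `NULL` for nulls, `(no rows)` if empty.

1 | 24 ; 3 | -140 ; 5 | -135 ; 7 | -119

For each transactions row a, compute AVG(amount) over rows sharing a.account_id.
Keep row a if a.amount <= that per-group AVG.
  account_id=1: AVG(amount) = 205.0
  account_id=2: AVG(amount) = -97.333333
  account_id=3: AVG(amount) = 22.333333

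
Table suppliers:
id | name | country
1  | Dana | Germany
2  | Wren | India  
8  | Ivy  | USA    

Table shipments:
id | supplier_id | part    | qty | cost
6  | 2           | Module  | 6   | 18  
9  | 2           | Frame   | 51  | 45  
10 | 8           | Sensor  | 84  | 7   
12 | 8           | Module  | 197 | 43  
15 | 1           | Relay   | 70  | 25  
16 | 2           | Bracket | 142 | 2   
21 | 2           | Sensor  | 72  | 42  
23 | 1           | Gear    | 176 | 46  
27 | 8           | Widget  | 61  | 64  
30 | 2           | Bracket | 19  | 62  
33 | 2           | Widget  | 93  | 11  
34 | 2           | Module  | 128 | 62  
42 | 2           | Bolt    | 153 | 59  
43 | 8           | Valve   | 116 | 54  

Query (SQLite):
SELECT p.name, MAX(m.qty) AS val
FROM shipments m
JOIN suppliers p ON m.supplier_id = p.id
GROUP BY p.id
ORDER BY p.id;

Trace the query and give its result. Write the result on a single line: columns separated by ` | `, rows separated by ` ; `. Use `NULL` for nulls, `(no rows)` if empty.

Dana | 176 ; Wren | 153 ; Ivy | 197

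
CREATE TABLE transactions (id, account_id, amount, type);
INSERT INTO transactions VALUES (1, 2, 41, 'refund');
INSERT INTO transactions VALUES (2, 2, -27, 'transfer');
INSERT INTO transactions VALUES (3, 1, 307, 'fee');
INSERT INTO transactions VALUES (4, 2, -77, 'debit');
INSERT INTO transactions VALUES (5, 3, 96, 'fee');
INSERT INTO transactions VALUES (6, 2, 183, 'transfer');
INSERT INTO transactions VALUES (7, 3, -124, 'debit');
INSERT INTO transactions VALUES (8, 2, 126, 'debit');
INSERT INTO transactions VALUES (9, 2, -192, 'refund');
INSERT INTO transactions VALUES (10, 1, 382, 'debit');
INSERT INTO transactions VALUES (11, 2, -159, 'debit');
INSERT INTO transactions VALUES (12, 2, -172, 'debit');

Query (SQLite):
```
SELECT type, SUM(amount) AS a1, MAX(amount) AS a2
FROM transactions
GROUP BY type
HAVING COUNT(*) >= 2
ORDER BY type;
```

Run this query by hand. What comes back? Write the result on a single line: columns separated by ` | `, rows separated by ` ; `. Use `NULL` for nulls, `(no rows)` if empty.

debit | -24 | 382 ; fee | 403 | 307 ; refund | -151 | 41 ; transfer | 156 | 183

Group transactions by type.
Per group compute: SUM(amount), MAX(amount).
HAVING: drop groups with fewer than 2 rows.
  debit: ids {4, 7, 8, 10, 11, 12} → SUM(amount)=-24, MAX(amount)=382
  fee: ids {3, 5} → SUM(amount)=403, MAX(amount)=307
  refund: ids {1, 9} → SUM(amount)=-151, MAX(amount)=41
  transfer: ids {2, 6} → SUM(amount)=156, MAX(amount)=183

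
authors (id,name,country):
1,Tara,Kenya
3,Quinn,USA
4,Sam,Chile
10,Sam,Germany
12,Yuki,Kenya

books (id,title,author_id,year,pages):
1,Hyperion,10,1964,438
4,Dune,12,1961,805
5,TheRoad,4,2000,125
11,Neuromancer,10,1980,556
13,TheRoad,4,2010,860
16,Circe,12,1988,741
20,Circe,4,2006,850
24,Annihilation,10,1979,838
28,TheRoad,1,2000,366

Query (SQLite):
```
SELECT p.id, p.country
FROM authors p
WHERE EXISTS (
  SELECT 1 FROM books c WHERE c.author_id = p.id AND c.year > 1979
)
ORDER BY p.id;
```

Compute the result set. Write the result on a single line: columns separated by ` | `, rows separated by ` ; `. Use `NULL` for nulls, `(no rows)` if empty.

For each authors row, check whether any books with matching author_id has year > 1979.
Keep rows where that is true.

1 | Kenya ; 4 | Chile ; 10 | Germany ; 12 | Kenya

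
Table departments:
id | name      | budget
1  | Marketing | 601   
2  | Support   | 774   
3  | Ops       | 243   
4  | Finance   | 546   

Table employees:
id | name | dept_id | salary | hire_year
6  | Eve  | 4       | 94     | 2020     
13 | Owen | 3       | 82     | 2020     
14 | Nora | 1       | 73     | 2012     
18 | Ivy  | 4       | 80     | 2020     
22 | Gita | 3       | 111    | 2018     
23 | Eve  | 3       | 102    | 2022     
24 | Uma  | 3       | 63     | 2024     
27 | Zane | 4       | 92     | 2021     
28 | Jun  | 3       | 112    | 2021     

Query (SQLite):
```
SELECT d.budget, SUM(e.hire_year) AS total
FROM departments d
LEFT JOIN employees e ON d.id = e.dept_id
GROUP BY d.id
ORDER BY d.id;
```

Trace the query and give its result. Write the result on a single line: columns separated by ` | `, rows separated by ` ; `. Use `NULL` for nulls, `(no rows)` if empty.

601 | 2012 ; 774 | NULL ; 243 | 10105 ; 546 | 6061

LEFT JOIN keeps every departments row; unmatched ones get NULL for employees columns.
Group by departments.id and compute SUM(e.hire_year). SUM over an all-NULL group is NULL.
  1: ids {14} → SUM(e.hire_year)=2012
  2: ids {—} → SUM(e.hire_year)=NULL
  3: ids {13, 22, 23, 24, 28} → SUM(e.hire_year)=10105
  4: ids {6, 18, 27} → SUM(e.hire_year)=6061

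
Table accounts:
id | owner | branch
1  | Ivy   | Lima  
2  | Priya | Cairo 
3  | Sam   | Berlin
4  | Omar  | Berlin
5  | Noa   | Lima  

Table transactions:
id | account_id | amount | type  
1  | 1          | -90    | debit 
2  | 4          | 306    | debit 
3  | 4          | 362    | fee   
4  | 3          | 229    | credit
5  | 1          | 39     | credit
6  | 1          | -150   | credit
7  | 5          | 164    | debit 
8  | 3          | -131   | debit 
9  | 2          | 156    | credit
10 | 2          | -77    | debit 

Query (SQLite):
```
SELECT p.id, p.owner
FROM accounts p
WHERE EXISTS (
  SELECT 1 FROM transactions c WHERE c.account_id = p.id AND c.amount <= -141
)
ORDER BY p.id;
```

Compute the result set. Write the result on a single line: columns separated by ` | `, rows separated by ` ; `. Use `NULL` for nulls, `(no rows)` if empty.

For each accounts row, check whether any transactions with matching account_id has amount <= -141.
Keep rows where that is true.

1 | Ivy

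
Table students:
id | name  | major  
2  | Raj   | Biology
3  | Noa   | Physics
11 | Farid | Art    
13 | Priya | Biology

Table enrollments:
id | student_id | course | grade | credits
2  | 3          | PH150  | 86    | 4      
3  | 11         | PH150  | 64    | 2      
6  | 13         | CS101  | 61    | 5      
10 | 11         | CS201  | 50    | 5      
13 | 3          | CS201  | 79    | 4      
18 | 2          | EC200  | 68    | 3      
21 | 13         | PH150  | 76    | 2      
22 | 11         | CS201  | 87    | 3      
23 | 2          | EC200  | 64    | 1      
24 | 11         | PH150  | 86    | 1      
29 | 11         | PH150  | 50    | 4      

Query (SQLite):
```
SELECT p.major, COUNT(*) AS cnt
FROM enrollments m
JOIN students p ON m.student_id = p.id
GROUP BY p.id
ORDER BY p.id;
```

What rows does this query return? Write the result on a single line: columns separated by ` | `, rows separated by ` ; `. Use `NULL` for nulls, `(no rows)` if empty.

Biology | 2 ; Physics | 2 ; Art | 5 ; Biology | 2

Join each enrollments row to its students via student_id.
Group joined rows by students.id; compute COUNT(*) per group.
  2: ids {18, 23} → COUNT(*)=2
  3: ids {2, 13} → COUNT(*)=2
  11: ids {3, 10, 22, 24, 29} → COUNT(*)=5
  13: ids {6, 21} → COUNT(*)=2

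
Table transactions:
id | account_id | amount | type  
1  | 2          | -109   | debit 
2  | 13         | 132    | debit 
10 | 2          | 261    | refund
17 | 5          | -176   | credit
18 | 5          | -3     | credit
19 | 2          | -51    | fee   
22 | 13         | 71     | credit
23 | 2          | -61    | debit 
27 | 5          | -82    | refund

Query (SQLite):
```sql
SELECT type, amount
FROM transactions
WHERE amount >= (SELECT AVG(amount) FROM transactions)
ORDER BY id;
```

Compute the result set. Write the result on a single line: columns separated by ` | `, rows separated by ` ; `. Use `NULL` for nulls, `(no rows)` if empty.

Scalar subquery: AVG(amount) over all transactions rows = -2.0.
Keep rows where amount >= that value.

debit | 132 ; refund | 261 ; credit | 71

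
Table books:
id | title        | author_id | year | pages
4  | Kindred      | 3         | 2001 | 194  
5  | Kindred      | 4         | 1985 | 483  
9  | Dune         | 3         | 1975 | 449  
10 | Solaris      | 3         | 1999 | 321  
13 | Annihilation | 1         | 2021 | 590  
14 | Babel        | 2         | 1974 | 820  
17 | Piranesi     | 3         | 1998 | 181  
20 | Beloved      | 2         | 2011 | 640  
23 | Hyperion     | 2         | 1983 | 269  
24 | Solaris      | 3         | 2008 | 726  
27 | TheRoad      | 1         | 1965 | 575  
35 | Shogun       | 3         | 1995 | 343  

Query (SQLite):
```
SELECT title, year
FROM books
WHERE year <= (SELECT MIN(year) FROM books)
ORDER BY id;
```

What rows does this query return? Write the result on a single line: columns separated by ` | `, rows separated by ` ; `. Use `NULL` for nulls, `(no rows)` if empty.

Scalar subquery: MIN(year) over all books rows = 1965.
Keep rows where year <= that value.

TheRoad | 1965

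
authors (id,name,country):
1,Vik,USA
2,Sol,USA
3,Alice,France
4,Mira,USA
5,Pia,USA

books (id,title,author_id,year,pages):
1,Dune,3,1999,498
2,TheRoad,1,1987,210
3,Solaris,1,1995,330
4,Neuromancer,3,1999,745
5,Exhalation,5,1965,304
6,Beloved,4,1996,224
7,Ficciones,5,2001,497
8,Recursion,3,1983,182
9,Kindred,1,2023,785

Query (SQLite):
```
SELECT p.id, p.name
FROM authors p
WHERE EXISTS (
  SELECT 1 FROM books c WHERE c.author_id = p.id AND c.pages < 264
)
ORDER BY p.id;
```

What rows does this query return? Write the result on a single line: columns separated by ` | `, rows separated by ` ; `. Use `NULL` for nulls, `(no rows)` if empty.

1 | Vik ; 3 | Alice ; 4 | Mira

For each authors row, check whether any books with matching author_id has pages < 264.
Keep rows where that is true.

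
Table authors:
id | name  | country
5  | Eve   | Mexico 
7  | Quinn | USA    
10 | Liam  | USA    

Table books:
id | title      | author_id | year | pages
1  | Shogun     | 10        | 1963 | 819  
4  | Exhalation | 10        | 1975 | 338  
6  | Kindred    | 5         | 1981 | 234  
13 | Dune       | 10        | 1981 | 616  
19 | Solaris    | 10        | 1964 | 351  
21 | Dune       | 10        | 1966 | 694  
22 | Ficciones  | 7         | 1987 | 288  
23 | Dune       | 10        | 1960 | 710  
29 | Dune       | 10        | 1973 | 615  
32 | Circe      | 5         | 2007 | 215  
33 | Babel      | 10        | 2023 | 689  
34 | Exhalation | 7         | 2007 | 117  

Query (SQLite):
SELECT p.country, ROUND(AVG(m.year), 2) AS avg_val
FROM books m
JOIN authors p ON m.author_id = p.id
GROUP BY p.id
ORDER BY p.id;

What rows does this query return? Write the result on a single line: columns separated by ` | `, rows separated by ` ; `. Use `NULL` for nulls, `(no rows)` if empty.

Join each books row to its authors via author_id.
Group joined rows by authors.id; compute ROUND(AVG(m.year), 2) per group.
  5: ids {6, 32} → ROUND(AVG(m.year), 2)=1994
  7: ids {22, 34} → ROUND(AVG(m.year), 2)=1997
  10: ids {1, 4, 13, 19, 21, 23, 29, 33} → ROUND(AVG(m.year), 2)=1975.63

Mexico | 1994 ; USA | 1997 ; USA | 1975.63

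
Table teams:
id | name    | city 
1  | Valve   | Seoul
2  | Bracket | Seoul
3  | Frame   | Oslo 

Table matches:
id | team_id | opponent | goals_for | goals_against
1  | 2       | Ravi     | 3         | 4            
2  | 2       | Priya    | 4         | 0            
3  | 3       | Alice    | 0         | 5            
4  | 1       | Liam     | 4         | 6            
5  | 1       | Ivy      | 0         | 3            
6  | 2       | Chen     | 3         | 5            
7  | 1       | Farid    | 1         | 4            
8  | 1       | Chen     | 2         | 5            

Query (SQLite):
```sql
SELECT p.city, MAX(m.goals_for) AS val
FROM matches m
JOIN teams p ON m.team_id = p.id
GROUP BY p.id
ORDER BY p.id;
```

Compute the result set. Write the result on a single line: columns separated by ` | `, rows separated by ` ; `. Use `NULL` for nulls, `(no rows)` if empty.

Seoul | 4 ; Seoul | 4 ; Oslo | 0

Join each matches row to its teams via team_id.
Group joined rows by teams.id; compute MAX(m.goals_for) per group.
  1: ids {4, 5, 7, 8} → MAX(m.goals_for)=4
  2: ids {1, 2, 6} → MAX(m.goals_for)=4
  3: ids {3} → MAX(m.goals_for)=0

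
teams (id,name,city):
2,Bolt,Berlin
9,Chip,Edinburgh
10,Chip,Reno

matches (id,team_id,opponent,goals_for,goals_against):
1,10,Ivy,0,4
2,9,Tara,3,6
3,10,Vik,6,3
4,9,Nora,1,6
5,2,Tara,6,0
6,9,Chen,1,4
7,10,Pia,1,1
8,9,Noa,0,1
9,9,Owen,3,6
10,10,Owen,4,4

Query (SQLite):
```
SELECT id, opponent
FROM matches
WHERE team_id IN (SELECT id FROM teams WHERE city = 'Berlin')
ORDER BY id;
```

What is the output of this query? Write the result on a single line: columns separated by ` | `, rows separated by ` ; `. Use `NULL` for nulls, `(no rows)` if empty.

5 | Tara

Inner query: teams.id where city = 'Berlin'.
Outer: keep matches rows whose team_id is in that set.
Inner query → {2}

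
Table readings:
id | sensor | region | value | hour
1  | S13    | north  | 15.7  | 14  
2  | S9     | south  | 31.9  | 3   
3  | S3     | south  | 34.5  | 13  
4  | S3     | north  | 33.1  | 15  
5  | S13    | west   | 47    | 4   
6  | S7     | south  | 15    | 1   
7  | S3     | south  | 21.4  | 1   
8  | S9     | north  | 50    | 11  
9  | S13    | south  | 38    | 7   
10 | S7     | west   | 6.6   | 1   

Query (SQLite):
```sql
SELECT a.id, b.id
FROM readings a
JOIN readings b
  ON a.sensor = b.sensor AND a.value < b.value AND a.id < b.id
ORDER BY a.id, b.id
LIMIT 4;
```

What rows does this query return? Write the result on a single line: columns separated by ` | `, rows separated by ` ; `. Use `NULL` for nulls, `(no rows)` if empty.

Pairs (a,b) with same sensor, a.value < b.value, a.id < b.id.
sensor groups: S13:{1,5,9} S3:{3,4,7} S7:{6,10} S9:{2,8}
Ordered by (a.id, b.id); first 4.

1 | 5 ; 1 | 9 ; 2 | 8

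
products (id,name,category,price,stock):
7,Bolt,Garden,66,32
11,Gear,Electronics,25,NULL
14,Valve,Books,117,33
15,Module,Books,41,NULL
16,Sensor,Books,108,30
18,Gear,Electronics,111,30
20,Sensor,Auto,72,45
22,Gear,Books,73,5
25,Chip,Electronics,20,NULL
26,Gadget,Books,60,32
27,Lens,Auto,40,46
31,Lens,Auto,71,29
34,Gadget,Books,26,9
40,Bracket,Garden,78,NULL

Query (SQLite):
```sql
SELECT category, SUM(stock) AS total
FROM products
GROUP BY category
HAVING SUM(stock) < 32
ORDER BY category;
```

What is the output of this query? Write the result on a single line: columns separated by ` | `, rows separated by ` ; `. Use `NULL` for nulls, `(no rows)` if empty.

Partition products by category; compute SUM(stock) within each group.
HAVING: keep groups where SUM(stock) < 32.
  Auto: ids {20, 27, 31} → SUM(stock)=120
  Books: ids {14, 15, 16, 22, 26, 34} → SUM(stock)=109
  Electronics: ids {11, 18, 25} → SUM(stock)=30
  Garden: ids {7, 40} → SUM(stock)=32

Electronics | 30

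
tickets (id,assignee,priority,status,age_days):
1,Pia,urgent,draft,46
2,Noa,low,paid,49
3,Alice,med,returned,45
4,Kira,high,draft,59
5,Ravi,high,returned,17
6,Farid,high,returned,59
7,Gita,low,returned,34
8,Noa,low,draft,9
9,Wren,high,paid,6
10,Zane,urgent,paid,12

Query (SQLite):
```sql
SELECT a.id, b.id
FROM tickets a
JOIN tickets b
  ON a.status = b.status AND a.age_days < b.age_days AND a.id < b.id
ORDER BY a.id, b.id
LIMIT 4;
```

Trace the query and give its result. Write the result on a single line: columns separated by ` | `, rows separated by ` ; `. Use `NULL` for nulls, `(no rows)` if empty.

1 | 4 ; 3 | 6 ; 5 | 6 ; 5 | 7

Pairs (a,b) with same status, a.age_days < b.age_days, a.id < b.id.
status groups: draft:{1,4,8} paid:{2,9,10} returned:{3,5,6,7}
Ordered by (a.id, b.id); first 4.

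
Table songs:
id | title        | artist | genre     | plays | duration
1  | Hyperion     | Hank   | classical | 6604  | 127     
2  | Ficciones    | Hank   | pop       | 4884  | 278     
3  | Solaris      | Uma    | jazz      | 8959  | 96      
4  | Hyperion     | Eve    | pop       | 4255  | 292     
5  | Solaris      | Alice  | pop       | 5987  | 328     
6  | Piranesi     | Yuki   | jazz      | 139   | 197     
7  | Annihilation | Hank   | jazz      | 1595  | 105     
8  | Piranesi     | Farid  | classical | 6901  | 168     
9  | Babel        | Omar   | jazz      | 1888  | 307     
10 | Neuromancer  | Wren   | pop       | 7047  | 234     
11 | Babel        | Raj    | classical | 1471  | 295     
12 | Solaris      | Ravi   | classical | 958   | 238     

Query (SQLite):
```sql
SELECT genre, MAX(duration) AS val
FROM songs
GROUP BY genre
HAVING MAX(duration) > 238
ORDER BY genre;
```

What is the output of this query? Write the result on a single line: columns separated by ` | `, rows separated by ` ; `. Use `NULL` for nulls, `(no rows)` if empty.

classical | 295 ; jazz | 307 ; pop | 328

Partition songs by genre; compute MAX(duration) within each group.
HAVING: keep groups where MAX(duration) > 238.
  classical: ids {1, 8, 11, 12} → MAX(duration)=295
  jazz: ids {3, 6, 7, 9} → MAX(duration)=307
  pop: ids {2, 4, 5, 10} → MAX(duration)=328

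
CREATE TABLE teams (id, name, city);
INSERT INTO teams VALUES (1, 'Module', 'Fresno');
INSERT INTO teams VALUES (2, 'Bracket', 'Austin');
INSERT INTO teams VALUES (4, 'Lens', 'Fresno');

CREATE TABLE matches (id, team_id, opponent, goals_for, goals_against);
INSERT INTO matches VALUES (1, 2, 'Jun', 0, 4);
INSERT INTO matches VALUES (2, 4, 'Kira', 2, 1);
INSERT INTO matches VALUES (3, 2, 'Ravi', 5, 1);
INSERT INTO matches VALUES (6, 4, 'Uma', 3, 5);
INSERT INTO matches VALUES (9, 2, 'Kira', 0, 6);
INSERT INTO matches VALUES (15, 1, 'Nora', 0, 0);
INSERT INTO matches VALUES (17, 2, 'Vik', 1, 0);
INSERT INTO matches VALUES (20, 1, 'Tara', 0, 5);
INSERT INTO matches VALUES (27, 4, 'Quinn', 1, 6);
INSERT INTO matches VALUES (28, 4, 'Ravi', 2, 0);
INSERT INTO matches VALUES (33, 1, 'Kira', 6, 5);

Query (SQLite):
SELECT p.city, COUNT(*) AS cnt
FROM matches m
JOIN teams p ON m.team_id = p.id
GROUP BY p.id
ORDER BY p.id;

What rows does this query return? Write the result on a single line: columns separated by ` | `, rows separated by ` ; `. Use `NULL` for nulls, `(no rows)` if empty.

Fresno | 3 ; Austin | 4 ; Fresno | 4

Join each matches row to its teams via team_id.
Group joined rows by teams.id; compute COUNT(*) per group.
  1: ids {15, 20, 33} → COUNT(*)=3
  2: ids {1, 3, 9, 17} → COUNT(*)=4
  4: ids {2, 6, 27, 28} → COUNT(*)=4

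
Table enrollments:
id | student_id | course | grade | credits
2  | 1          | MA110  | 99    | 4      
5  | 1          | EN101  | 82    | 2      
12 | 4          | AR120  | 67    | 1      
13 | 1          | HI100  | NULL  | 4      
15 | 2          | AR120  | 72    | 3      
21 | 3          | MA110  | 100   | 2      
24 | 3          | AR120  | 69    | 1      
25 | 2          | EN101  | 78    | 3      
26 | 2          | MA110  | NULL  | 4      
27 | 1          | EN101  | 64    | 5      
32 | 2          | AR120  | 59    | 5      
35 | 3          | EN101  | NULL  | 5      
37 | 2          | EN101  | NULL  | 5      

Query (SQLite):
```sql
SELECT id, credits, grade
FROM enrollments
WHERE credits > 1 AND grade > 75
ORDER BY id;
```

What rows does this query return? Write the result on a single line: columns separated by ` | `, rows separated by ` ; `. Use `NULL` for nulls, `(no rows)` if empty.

credits > 1: ids {2, 5, 13, 15, 21, 25, 26, 27, 32, 35, 37}
grade > 75: ids {2, 5, 21, 25}
Combine with AND.

2 | 4 | 99 ; 5 | 2 | 82 ; 21 | 2 | 100 ; 25 | 3 | 78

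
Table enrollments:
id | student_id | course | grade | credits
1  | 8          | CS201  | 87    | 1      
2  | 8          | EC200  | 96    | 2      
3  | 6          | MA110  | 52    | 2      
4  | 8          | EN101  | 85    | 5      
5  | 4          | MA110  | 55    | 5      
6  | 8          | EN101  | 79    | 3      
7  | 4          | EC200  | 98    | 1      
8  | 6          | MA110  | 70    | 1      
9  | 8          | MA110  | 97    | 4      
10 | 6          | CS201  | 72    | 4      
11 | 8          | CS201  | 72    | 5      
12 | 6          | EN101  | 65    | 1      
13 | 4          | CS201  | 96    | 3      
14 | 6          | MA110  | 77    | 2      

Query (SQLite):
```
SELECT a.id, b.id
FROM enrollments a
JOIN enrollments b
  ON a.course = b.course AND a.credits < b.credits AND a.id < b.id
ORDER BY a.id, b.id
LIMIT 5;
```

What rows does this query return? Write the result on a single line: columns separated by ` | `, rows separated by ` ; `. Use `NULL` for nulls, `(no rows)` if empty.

1 | 10 ; 1 | 11 ; 1 | 13 ; 3 | 5 ; 3 | 9

Pairs (a,b) with same course, a.credits < b.credits, a.id < b.id.
course groups: CS201:{1,10,11,13} EC200:{2,7} EN101:{4,6,12} MA110:{3,5,8,9,14}
Ordered by (a.id, b.id); first 5.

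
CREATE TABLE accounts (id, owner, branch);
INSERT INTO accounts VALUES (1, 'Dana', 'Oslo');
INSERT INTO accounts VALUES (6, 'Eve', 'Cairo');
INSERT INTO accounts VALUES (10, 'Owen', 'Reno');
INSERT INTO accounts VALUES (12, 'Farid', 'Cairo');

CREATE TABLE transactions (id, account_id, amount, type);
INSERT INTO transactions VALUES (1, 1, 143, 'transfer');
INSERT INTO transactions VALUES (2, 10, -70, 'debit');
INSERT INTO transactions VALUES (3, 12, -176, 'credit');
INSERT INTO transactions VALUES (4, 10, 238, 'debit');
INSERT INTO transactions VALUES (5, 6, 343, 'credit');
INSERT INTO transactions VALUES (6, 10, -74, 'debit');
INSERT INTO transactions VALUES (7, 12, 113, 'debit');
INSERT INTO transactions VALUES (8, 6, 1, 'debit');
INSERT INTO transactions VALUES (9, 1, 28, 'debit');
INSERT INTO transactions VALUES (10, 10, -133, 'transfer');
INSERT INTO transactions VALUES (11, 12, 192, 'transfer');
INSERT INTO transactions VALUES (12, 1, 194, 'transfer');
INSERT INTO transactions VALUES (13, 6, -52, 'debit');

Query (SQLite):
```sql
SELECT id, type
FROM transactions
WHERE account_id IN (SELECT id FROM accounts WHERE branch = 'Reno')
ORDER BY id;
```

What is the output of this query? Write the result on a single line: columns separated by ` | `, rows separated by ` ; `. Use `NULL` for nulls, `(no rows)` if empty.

2 | debit ; 4 | debit ; 6 | debit ; 10 | transfer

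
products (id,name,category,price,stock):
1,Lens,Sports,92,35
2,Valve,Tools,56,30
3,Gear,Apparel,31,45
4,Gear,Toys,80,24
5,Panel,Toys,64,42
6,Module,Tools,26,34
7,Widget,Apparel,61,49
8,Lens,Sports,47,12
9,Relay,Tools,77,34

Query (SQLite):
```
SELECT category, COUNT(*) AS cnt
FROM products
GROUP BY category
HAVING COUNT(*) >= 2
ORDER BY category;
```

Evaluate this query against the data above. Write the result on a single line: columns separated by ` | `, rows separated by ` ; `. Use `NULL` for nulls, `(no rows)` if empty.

Apparel | 2 ; Sports | 2 ; Tools | 3 ; Toys | 2

Partition products by category; compute COUNT(*) within each group.
HAVING: keep groups with count ≥ 2.
  Apparel: ids {3, 7} → COUNT(*)=2
  Sports: ids {1, 8} → COUNT(*)=2
  Tools: ids {2, 6, 9} → COUNT(*)=3
  Toys: ids {4, 5} → COUNT(*)=2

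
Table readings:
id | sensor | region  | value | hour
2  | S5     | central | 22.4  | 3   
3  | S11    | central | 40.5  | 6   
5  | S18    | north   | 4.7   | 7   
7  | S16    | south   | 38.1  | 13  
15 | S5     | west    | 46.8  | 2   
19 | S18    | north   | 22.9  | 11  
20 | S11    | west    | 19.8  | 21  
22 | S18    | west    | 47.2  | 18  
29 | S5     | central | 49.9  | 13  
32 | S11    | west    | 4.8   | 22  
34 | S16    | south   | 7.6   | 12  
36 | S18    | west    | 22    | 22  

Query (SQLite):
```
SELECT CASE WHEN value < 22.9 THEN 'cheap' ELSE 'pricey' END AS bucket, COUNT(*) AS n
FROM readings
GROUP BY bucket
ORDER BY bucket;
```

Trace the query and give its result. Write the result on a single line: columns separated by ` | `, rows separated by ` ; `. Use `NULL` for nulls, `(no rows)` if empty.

Bucket rows by value < 22.9 → 'cheap' else 'pricey'; count each bucket.

cheap | 6 ; pricey | 6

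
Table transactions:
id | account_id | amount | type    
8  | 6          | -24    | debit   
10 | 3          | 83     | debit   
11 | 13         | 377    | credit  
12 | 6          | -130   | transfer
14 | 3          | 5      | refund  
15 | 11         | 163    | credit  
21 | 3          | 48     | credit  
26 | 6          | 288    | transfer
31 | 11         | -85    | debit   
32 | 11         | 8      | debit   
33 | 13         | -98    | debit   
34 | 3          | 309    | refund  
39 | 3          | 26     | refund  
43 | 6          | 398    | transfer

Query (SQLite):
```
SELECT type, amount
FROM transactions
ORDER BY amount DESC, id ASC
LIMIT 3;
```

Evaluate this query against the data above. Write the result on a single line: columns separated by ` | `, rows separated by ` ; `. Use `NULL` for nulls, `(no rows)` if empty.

Sort by amount desc, tiebreak id asc: (398, id=43), (377, id=11), (309, id=34), (288, id=26), (163, id=15), (83, id=10) …. Take first 3.

transfer | 398 ; credit | 377 ; refund | 309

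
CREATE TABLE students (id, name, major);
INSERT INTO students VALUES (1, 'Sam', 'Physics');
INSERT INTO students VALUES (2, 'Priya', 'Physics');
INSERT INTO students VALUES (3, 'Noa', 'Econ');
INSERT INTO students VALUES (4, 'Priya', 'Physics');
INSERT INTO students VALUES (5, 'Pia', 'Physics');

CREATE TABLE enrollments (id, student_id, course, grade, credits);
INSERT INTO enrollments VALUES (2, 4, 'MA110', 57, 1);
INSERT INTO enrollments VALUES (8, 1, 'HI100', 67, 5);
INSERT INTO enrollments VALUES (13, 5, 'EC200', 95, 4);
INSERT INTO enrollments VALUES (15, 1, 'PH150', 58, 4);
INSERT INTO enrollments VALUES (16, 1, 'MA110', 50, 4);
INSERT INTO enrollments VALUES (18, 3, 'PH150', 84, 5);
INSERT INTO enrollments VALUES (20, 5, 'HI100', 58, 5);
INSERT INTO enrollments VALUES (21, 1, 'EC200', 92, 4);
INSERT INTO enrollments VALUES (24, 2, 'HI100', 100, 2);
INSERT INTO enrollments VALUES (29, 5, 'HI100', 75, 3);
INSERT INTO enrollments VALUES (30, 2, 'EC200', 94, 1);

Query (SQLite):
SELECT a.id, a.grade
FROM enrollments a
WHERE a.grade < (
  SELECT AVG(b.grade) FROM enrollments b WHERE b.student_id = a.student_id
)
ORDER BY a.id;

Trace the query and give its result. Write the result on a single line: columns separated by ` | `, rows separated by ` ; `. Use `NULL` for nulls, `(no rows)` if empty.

For each enrollments row a, compute AVG(grade) over rows sharing a.student_id.
Keep row a if a.grade < that per-group AVG.
  student_id=1: AVG(grade) = 66.75
  student_id=2: AVG(grade) = 97.0
  student_id=3: AVG(grade) = 84.0
  student_id=4: AVG(grade) = 57.0
  student_id=5: AVG(grade) = 76.0

15 | 58 ; 16 | 50 ; 20 | 58 ; 29 | 75 ; 30 | 94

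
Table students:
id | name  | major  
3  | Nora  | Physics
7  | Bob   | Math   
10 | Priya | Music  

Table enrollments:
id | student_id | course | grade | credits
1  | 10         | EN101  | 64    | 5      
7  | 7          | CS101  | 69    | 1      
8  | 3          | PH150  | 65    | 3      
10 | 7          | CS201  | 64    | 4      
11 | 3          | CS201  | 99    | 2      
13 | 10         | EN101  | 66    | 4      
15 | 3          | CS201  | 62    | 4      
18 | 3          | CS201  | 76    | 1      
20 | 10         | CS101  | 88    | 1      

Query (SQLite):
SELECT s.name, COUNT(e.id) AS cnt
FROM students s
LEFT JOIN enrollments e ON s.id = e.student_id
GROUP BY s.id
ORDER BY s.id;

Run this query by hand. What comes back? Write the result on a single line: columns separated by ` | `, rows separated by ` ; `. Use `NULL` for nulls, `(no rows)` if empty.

LEFT JOIN keeps every students row; unmatched ones get NULL for enrollments columns.
Group by students.id and compute COUNT(e.id). COUNT(col) of an all-NULL group is 0.
  3: ids {8, 11, 15, 18} → COUNT(e.id)=4
  7: ids {7, 10} → COUNT(e.id)=2
  10: ids {1, 13, 20} → COUNT(e.id)=3

Nora | 4 ; Bob | 2 ; Priya | 3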